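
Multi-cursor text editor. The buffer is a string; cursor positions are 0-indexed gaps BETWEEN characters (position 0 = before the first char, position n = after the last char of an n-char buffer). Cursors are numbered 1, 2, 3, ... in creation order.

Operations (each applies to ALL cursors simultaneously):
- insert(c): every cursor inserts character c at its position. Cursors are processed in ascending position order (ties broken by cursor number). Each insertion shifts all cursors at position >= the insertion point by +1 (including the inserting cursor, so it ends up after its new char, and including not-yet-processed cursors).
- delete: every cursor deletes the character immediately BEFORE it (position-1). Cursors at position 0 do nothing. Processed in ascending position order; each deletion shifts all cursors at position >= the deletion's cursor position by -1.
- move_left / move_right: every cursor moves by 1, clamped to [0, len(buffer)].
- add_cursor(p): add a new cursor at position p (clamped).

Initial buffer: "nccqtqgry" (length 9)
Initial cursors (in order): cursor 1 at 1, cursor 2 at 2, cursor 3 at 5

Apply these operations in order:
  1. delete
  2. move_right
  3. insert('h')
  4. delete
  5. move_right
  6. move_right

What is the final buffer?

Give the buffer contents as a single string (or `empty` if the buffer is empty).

Answer: cqqgry

Derivation:
After op 1 (delete): buffer="cqqgry" (len 6), cursors c1@0 c2@0 c3@2, authorship ......
After op 2 (move_right): buffer="cqqgry" (len 6), cursors c1@1 c2@1 c3@3, authorship ......
After op 3 (insert('h')): buffer="chhqqhgry" (len 9), cursors c1@3 c2@3 c3@6, authorship .12..3...
After op 4 (delete): buffer="cqqgry" (len 6), cursors c1@1 c2@1 c3@3, authorship ......
After op 5 (move_right): buffer="cqqgry" (len 6), cursors c1@2 c2@2 c3@4, authorship ......
After op 6 (move_right): buffer="cqqgry" (len 6), cursors c1@3 c2@3 c3@5, authorship ......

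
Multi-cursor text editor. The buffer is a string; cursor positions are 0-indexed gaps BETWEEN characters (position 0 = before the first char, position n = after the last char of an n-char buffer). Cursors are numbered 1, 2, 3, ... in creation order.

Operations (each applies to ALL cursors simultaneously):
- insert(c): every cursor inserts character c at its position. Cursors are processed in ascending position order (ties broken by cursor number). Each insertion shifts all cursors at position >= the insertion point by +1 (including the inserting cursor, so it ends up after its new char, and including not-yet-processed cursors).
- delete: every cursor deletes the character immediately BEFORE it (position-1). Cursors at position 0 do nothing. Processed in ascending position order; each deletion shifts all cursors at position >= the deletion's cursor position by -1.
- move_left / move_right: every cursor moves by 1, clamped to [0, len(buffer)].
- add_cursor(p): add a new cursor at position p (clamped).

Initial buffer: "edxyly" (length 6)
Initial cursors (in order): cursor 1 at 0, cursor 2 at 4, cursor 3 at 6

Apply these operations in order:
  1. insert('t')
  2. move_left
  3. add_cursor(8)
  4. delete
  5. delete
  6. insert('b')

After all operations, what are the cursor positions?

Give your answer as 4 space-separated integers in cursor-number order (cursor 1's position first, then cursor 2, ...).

After op 1 (insert('t')): buffer="tedxytlyt" (len 9), cursors c1@1 c2@6 c3@9, authorship 1....2..3
After op 2 (move_left): buffer="tedxytlyt" (len 9), cursors c1@0 c2@5 c3@8, authorship 1....2..3
After op 3 (add_cursor(8)): buffer="tedxytlyt" (len 9), cursors c1@0 c2@5 c3@8 c4@8, authorship 1....2..3
After op 4 (delete): buffer="tedxtt" (len 6), cursors c1@0 c2@4 c3@5 c4@5, authorship 1...23
After op 5 (delete): buffer="tet" (len 3), cursors c1@0 c2@2 c3@2 c4@2, authorship 1.3
After op 6 (insert('b')): buffer="btebbbt" (len 7), cursors c1@1 c2@6 c3@6 c4@6, authorship 11.2343

Answer: 1 6 6 6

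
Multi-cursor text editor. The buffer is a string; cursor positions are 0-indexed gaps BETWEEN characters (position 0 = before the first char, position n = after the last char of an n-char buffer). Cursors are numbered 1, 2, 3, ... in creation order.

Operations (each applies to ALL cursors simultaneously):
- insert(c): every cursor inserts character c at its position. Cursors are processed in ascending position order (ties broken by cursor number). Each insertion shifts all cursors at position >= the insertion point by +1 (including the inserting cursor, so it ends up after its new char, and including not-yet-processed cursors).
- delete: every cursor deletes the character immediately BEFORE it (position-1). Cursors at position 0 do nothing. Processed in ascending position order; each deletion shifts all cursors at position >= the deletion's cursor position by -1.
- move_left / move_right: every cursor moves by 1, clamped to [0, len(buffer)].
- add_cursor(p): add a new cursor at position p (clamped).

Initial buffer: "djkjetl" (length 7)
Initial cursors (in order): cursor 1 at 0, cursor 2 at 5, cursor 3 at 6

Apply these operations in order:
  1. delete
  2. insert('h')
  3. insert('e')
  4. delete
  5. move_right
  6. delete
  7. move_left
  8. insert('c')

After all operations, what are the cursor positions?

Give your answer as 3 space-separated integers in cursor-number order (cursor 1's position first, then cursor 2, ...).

After op 1 (delete): buffer="djkjl" (len 5), cursors c1@0 c2@4 c3@4, authorship .....
After op 2 (insert('h')): buffer="hdjkjhhl" (len 8), cursors c1@1 c2@7 c3@7, authorship 1....23.
After op 3 (insert('e')): buffer="hedjkjhheel" (len 11), cursors c1@2 c2@10 c3@10, authorship 11....2323.
After op 4 (delete): buffer="hdjkjhhl" (len 8), cursors c1@1 c2@7 c3@7, authorship 1....23.
After op 5 (move_right): buffer="hdjkjhhl" (len 8), cursors c1@2 c2@8 c3@8, authorship 1....23.
After op 6 (delete): buffer="hjkjh" (len 5), cursors c1@1 c2@5 c3@5, authorship 1...2
After op 7 (move_left): buffer="hjkjh" (len 5), cursors c1@0 c2@4 c3@4, authorship 1...2
After op 8 (insert('c')): buffer="chjkjcch" (len 8), cursors c1@1 c2@7 c3@7, authorship 11...232

Answer: 1 7 7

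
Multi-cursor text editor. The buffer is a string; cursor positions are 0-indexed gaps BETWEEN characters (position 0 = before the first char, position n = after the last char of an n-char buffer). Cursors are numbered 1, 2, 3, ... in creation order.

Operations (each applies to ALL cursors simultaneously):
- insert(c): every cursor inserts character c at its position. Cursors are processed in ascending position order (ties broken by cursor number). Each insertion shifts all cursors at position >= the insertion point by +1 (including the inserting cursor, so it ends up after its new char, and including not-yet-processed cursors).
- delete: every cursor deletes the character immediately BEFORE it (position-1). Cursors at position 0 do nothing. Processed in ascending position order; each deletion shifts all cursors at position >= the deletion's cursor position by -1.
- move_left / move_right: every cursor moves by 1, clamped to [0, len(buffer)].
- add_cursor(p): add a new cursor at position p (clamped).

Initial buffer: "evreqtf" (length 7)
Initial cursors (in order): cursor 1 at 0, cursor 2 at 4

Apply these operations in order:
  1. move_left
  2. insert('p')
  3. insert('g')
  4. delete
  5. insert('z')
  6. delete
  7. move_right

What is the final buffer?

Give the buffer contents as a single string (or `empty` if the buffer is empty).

Answer: pevrpeqtf

Derivation:
After op 1 (move_left): buffer="evreqtf" (len 7), cursors c1@0 c2@3, authorship .......
After op 2 (insert('p')): buffer="pevrpeqtf" (len 9), cursors c1@1 c2@5, authorship 1...2....
After op 3 (insert('g')): buffer="pgevrpgeqtf" (len 11), cursors c1@2 c2@7, authorship 11...22....
After op 4 (delete): buffer="pevrpeqtf" (len 9), cursors c1@1 c2@5, authorship 1...2....
After op 5 (insert('z')): buffer="pzevrpzeqtf" (len 11), cursors c1@2 c2@7, authorship 11...22....
After op 6 (delete): buffer="pevrpeqtf" (len 9), cursors c1@1 c2@5, authorship 1...2....
After op 7 (move_right): buffer="pevrpeqtf" (len 9), cursors c1@2 c2@6, authorship 1...2....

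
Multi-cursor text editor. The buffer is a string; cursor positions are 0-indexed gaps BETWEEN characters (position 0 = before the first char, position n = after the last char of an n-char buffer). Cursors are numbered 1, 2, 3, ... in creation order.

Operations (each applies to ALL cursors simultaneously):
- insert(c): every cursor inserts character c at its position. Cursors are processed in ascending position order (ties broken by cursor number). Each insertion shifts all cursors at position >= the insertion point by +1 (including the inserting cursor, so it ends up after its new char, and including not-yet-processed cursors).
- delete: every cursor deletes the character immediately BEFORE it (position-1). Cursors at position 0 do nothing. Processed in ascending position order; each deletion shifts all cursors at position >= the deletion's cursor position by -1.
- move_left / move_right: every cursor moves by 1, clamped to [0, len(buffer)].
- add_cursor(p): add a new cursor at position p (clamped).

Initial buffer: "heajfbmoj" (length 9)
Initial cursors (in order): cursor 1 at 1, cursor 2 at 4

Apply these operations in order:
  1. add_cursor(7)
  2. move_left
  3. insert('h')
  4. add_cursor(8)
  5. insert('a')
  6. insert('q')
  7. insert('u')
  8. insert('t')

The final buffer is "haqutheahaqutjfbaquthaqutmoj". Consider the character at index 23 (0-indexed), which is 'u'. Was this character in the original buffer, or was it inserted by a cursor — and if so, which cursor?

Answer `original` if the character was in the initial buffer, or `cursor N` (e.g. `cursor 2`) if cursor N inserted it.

After op 1 (add_cursor(7)): buffer="heajfbmoj" (len 9), cursors c1@1 c2@4 c3@7, authorship .........
After op 2 (move_left): buffer="heajfbmoj" (len 9), cursors c1@0 c2@3 c3@6, authorship .........
After op 3 (insert('h')): buffer="hheahjfbhmoj" (len 12), cursors c1@1 c2@5 c3@9, authorship 1...2...3...
After op 4 (add_cursor(8)): buffer="hheahjfbhmoj" (len 12), cursors c1@1 c2@5 c4@8 c3@9, authorship 1...2...3...
After op 5 (insert('a')): buffer="haheahajfbahamoj" (len 16), cursors c1@2 c2@7 c4@11 c3@13, authorship 11...22...433...
After op 6 (insert('q')): buffer="haqheahaqjfbaqhaqmoj" (len 20), cursors c1@3 c2@9 c4@14 c3@17, authorship 111...222...44333...
After op 7 (insert('u')): buffer="haquheahaqujfbaquhaqumoj" (len 24), cursors c1@4 c2@11 c4@17 c3@21, authorship 1111...2222...4443333...
After op 8 (insert('t')): buffer="haqutheahaqutjfbaquthaqutmoj" (len 28), cursors c1@5 c2@13 c4@20 c3@25, authorship 11111...22222...444433333...
Authorship (.=original, N=cursor N): 1 1 1 1 1 . . . 2 2 2 2 2 . . . 4 4 4 4 3 3 3 3 3 . . .
Index 23: author = 3

Answer: cursor 3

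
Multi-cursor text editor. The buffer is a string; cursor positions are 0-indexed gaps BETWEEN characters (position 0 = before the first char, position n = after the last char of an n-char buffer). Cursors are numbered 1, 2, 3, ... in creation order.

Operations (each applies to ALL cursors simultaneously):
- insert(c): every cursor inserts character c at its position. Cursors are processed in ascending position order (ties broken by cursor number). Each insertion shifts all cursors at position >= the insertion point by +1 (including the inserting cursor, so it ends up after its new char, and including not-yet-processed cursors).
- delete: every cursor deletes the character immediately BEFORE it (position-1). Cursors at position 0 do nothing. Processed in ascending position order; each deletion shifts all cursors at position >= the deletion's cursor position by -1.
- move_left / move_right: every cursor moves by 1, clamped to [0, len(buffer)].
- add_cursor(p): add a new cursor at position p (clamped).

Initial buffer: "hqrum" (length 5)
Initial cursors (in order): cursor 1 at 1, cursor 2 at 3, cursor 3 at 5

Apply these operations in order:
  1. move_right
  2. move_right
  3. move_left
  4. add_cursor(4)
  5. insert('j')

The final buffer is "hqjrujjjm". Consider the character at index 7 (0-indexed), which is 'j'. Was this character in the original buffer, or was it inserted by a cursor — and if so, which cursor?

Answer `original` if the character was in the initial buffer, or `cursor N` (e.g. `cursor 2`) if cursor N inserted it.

Answer: cursor 4

Derivation:
After op 1 (move_right): buffer="hqrum" (len 5), cursors c1@2 c2@4 c3@5, authorship .....
After op 2 (move_right): buffer="hqrum" (len 5), cursors c1@3 c2@5 c3@5, authorship .....
After op 3 (move_left): buffer="hqrum" (len 5), cursors c1@2 c2@4 c3@4, authorship .....
After op 4 (add_cursor(4)): buffer="hqrum" (len 5), cursors c1@2 c2@4 c3@4 c4@4, authorship .....
After op 5 (insert('j')): buffer="hqjrujjjm" (len 9), cursors c1@3 c2@8 c3@8 c4@8, authorship ..1..234.
Authorship (.=original, N=cursor N): . . 1 . . 2 3 4 .
Index 7: author = 4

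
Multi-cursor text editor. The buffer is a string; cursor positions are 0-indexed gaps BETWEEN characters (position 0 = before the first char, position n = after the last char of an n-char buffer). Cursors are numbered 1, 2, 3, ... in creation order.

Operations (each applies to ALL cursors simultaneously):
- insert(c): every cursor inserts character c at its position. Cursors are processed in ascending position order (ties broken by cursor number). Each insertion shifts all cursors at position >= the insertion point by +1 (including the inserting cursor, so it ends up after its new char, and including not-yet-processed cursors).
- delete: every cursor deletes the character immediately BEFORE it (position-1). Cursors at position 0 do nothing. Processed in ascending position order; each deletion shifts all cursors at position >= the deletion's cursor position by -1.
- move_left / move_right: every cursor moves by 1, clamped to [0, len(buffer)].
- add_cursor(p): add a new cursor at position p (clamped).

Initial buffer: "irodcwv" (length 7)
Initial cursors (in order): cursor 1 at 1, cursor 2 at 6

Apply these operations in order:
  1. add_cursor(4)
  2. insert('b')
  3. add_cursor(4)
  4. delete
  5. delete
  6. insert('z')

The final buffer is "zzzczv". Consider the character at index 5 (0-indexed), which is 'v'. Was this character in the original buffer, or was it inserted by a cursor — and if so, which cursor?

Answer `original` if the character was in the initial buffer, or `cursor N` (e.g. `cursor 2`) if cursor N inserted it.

After op 1 (add_cursor(4)): buffer="irodcwv" (len 7), cursors c1@1 c3@4 c2@6, authorship .......
After op 2 (insert('b')): buffer="ibrodbcwbv" (len 10), cursors c1@2 c3@6 c2@9, authorship .1...3..2.
After op 3 (add_cursor(4)): buffer="ibrodbcwbv" (len 10), cursors c1@2 c4@4 c3@6 c2@9, authorship .1...3..2.
After op 4 (delete): buffer="irdcwv" (len 6), cursors c1@1 c4@2 c3@3 c2@5, authorship ......
After op 5 (delete): buffer="cv" (len 2), cursors c1@0 c3@0 c4@0 c2@1, authorship ..
After op 6 (insert('z')): buffer="zzzczv" (len 6), cursors c1@3 c3@3 c4@3 c2@5, authorship 134.2.
Authorship (.=original, N=cursor N): 1 3 4 . 2 .
Index 5: author = original

Answer: original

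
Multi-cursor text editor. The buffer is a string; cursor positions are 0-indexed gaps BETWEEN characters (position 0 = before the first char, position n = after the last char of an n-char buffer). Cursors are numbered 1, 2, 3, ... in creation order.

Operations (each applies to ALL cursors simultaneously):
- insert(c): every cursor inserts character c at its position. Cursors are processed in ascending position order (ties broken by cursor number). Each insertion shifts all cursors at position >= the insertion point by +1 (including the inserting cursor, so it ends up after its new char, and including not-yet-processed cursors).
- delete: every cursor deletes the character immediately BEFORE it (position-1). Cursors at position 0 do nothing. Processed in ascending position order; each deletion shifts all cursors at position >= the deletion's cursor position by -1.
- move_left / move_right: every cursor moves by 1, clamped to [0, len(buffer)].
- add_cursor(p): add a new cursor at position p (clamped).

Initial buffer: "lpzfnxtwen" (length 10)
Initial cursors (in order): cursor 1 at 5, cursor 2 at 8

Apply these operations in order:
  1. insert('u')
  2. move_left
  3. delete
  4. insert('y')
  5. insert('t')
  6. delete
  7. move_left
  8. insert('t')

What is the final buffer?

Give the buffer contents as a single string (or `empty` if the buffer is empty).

After op 1 (insert('u')): buffer="lpzfnuxtwuen" (len 12), cursors c1@6 c2@10, authorship .....1...2..
After op 2 (move_left): buffer="lpzfnuxtwuen" (len 12), cursors c1@5 c2@9, authorship .....1...2..
After op 3 (delete): buffer="lpzfuxtuen" (len 10), cursors c1@4 c2@7, authorship ....1..2..
After op 4 (insert('y')): buffer="lpzfyuxtyuen" (len 12), cursors c1@5 c2@9, authorship ....11..22..
After op 5 (insert('t')): buffer="lpzfytuxtytuen" (len 14), cursors c1@6 c2@11, authorship ....111..222..
After op 6 (delete): buffer="lpzfyuxtyuen" (len 12), cursors c1@5 c2@9, authorship ....11..22..
After op 7 (move_left): buffer="lpzfyuxtyuen" (len 12), cursors c1@4 c2@8, authorship ....11..22..
After op 8 (insert('t')): buffer="lpzftyuxttyuen" (len 14), cursors c1@5 c2@10, authorship ....111..222..

Answer: lpzftyuxttyuen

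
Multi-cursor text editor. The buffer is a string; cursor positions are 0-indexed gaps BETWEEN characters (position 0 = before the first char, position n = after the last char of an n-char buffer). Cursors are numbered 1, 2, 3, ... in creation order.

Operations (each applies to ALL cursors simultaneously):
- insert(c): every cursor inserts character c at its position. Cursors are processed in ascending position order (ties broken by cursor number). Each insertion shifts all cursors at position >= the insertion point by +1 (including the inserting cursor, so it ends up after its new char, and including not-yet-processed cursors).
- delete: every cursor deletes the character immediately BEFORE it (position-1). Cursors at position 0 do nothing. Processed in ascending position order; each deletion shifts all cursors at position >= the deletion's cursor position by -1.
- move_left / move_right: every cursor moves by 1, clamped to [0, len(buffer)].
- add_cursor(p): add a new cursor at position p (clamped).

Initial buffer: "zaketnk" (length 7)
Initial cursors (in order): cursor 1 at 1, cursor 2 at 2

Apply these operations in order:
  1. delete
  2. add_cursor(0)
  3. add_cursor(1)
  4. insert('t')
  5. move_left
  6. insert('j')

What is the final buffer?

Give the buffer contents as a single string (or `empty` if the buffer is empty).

Answer: ttjjjtkjtetnk

Derivation:
After op 1 (delete): buffer="ketnk" (len 5), cursors c1@0 c2@0, authorship .....
After op 2 (add_cursor(0)): buffer="ketnk" (len 5), cursors c1@0 c2@0 c3@0, authorship .....
After op 3 (add_cursor(1)): buffer="ketnk" (len 5), cursors c1@0 c2@0 c3@0 c4@1, authorship .....
After op 4 (insert('t')): buffer="tttktetnk" (len 9), cursors c1@3 c2@3 c3@3 c4@5, authorship 123.4....
After op 5 (move_left): buffer="tttktetnk" (len 9), cursors c1@2 c2@2 c3@2 c4@4, authorship 123.4....
After op 6 (insert('j')): buffer="ttjjjtkjtetnk" (len 13), cursors c1@5 c2@5 c3@5 c4@8, authorship 121233.44....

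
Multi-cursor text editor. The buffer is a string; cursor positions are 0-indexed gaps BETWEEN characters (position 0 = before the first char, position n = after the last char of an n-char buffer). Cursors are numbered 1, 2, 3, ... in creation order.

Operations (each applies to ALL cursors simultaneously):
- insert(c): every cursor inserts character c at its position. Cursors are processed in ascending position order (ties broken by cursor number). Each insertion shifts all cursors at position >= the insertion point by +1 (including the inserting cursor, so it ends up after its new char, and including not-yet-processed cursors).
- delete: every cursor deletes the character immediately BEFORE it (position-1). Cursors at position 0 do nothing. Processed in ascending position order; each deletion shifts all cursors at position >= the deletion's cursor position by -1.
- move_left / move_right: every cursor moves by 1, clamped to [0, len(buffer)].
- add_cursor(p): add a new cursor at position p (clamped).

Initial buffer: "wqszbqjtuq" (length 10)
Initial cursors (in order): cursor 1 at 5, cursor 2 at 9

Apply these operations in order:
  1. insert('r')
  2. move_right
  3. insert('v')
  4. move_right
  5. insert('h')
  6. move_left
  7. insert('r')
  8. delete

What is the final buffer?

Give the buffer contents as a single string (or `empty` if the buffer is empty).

After op 1 (insert('r')): buffer="wqszbrqjturq" (len 12), cursors c1@6 c2@11, authorship .....1....2.
After op 2 (move_right): buffer="wqszbrqjturq" (len 12), cursors c1@7 c2@12, authorship .....1....2.
After op 3 (insert('v')): buffer="wqszbrqvjturqv" (len 14), cursors c1@8 c2@14, authorship .....1.1...2.2
After op 4 (move_right): buffer="wqszbrqvjturqv" (len 14), cursors c1@9 c2@14, authorship .....1.1...2.2
After op 5 (insert('h')): buffer="wqszbrqvjhturqvh" (len 16), cursors c1@10 c2@16, authorship .....1.1.1..2.22
After op 6 (move_left): buffer="wqszbrqvjhturqvh" (len 16), cursors c1@9 c2@15, authorship .....1.1.1..2.22
After op 7 (insert('r')): buffer="wqszbrqvjrhturqvrh" (len 18), cursors c1@10 c2@17, authorship .....1.1.11..2.222
After op 8 (delete): buffer="wqszbrqvjhturqvh" (len 16), cursors c1@9 c2@15, authorship .....1.1.1..2.22

Answer: wqszbrqvjhturqvh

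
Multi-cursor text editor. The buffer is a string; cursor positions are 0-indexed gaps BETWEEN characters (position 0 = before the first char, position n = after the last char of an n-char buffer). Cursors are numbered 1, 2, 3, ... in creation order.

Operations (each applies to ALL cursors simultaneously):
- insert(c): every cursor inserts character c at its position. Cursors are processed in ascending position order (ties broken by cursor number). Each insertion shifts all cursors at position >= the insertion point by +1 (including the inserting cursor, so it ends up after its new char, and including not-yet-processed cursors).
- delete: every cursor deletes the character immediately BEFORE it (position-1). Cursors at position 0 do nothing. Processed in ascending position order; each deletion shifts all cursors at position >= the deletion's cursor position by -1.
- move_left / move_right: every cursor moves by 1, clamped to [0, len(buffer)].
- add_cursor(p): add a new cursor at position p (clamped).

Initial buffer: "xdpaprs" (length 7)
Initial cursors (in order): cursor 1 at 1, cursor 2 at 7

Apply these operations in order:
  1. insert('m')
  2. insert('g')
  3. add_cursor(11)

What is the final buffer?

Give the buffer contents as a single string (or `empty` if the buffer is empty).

After op 1 (insert('m')): buffer="xmdpaprsm" (len 9), cursors c1@2 c2@9, authorship .1......2
After op 2 (insert('g')): buffer="xmgdpaprsmg" (len 11), cursors c1@3 c2@11, authorship .11......22
After op 3 (add_cursor(11)): buffer="xmgdpaprsmg" (len 11), cursors c1@3 c2@11 c3@11, authorship .11......22

Answer: xmgdpaprsmg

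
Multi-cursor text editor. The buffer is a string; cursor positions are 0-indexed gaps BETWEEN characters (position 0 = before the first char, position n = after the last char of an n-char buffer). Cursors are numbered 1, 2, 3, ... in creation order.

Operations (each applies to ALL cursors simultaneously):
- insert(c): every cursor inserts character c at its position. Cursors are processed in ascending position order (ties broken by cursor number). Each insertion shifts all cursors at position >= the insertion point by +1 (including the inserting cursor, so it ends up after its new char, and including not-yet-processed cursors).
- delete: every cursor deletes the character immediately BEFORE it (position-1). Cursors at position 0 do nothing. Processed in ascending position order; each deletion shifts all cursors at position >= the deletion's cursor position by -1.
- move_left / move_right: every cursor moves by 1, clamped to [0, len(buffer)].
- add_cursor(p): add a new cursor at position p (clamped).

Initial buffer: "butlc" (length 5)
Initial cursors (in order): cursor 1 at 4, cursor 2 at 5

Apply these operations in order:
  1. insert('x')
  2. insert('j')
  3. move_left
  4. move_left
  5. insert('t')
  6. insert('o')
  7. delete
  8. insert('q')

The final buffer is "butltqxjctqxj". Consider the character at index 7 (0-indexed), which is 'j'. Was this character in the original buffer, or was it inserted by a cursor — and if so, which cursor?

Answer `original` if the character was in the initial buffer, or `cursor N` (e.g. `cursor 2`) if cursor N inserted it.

After op 1 (insert('x')): buffer="butlxcx" (len 7), cursors c1@5 c2@7, authorship ....1.2
After op 2 (insert('j')): buffer="butlxjcxj" (len 9), cursors c1@6 c2@9, authorship ....11.22
After op 3 (move_left): buffer="butlxjcxj" (len 9), cursors c1@5 c2@8, authorship ....11.22
After op 4 (move_left): buffer="butlxjcxj" (len 9), cursors c1@4 c2@7, authorship ....11.22
After op 5 (insert('t')): buffer="butltxjctxj" (len 11), cursors c1@5 c2@9, authorship ....111.222
After op 6 (insert('o')): buffer="butltoxjctoxj" (len 13), cursors c1@6 c2@11, authorship ....1111.2222
After op 7 (delete): buffer="butltxjctxj" (len 11), cursors c1@5 c2@9, authorship ....111.222
After op 8 (insert('q')): buffer="butltqxjctqxj" (len 13), cursors c1@6 c2@11, authorship ....1111.2222
Authorship (.=original, N=cursor N): . . . . 1 1 1 1 . 2 2 2 2
Index 7: author = 1

Answer: cursor 1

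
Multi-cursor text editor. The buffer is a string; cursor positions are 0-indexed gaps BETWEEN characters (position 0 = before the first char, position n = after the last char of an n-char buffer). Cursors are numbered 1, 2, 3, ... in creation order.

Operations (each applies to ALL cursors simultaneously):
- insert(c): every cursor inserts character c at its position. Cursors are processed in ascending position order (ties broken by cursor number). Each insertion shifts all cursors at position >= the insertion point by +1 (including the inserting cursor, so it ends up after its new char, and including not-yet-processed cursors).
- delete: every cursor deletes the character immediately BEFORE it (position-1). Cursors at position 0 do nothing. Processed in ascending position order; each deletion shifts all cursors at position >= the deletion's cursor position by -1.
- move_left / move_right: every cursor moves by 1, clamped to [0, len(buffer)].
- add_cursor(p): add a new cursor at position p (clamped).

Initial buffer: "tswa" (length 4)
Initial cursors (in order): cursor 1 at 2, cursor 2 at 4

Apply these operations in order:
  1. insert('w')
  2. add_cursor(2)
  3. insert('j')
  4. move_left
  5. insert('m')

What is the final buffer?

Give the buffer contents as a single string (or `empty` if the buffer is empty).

Answer: tsmjwmjwawmj

Derivation:
After op 1 (insert('w')): buffer="tswwaw" (len 6), cursors c1@3 c2@6, authorship ..1..2
After op 2 (add_cursor(2)): buffer="tswwaw" (len 6), cursors c3@2 c1@3 c2@6, authorship ..1..2
After op 3 (insert('j')): buffer="tsjwjwawj" (len 9), cursors c3@3 c1@5 c2@9, authorship ..311..22
After op 4 (move_left): buffer="tsjwjwawj" (len 9), cursors c3@2 c1@4 c2@8, authorship ..311..22
After op 5 (insert('m')): buffer="tsmjwmjwawmj" (len 12), cursors c3@3 c1@6 c2@11, authorship ..33111..222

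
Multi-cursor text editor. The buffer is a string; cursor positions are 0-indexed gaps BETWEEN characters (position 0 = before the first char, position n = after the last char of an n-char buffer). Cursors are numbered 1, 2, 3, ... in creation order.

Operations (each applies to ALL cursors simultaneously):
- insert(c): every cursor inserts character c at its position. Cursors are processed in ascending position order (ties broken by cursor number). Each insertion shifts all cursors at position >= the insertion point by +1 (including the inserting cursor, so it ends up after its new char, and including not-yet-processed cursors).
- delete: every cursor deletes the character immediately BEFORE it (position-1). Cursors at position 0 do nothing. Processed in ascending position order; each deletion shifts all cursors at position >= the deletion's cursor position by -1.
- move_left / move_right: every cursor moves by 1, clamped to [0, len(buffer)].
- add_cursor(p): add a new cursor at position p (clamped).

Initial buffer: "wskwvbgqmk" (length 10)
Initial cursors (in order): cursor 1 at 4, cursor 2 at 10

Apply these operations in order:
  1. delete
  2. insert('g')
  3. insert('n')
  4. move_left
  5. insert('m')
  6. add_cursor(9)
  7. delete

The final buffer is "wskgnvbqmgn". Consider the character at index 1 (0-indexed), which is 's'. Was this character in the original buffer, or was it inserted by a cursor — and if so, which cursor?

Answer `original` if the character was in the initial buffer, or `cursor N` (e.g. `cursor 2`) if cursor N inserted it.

Answer: original

Derivation:
After op 1 (delete): buffer="wskvbgqm" (len 8), cursors c1@3 c2@8, authorship ........
After op 2 (insert('g')): buffer="wskgvbgqmg" (len 10), cursors c1@4 c2@10, authorship ...1.....2
After op 3 (insert('n')): buffer="wskgnvbgqmgn" (len 12), cursors c1@5 c2@12, authorship ...11.....22
After op 4 (move_left): buffer="wskgnvbgqmgn" (len 12), cursors c1@4 c2@11, authorship ...11.....22
After op 5 (insert('m')): buffer="wskgmnvbgqmgmn" (len 14), cursors c1@5 c2@13, authorship ...111.....222
After op 6 (add_cursor(9)): buffer="wskgmnvbgqmgmn" (len 14), cursors c1@5 c3@9 c2@13, authorship ...111.....222
After op 7 (delete): buffer="wskgnvbqmgn" (len 11), cursors c1@4 c3@7 c2@10, authorship ...11....22
Authorship (.=original, N=cursor N): . . . 1 1 . . . . 2 2
Index 1: author = original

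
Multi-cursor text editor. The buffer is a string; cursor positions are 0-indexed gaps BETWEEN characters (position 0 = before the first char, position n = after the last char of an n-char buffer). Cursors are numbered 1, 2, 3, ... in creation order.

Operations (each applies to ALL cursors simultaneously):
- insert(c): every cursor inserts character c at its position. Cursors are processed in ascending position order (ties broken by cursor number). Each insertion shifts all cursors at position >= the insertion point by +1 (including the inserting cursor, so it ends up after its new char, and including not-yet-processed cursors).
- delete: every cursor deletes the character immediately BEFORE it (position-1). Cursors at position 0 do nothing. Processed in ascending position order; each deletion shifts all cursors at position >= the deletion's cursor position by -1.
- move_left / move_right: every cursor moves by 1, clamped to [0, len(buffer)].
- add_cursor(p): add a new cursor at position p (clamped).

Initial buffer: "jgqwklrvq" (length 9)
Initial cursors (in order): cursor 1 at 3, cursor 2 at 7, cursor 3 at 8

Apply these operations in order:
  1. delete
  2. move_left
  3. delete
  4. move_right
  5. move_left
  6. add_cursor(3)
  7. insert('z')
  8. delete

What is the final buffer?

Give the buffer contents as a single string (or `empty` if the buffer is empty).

Answer: glq

Derivation:
After op 1 (delete): buffer="jgwklq" (len 6), cursors c1@2 c2@5 c3@5, authorship ......
After op 2 (move_left): buffer="jgwklq" (len 6), cursors c1@1 c2@4 c3@4, authorship ......
After op 3 (delete): buffer="glq" (len 3), cursors c1@0 c2@1 c3@1, authorship ...
After op 4 (move_right): buffer="glq" (len 3), cursors c1@1 c2@2 c3@2, authorship ...
After op 5 (move_left): buffer="glq" (len 3), cursors c1@0 c2@1 c3@1, authorship ...
After op 6 (add_cursor(3)): buffer="glq" (len 3), cursors c1@0 c2@1 c3@1 c4@3, authorship ...
After op 7 (insert('z')): buffer="zgzzlqz" (len 7), cursors c1@1 c2@4 c3@4 c4@7, authorship 1.23..4
After op 8 (delete): buffer="glq" (len 3), cursors c1@0 c2@1 c3@1 c4@3, authorship ...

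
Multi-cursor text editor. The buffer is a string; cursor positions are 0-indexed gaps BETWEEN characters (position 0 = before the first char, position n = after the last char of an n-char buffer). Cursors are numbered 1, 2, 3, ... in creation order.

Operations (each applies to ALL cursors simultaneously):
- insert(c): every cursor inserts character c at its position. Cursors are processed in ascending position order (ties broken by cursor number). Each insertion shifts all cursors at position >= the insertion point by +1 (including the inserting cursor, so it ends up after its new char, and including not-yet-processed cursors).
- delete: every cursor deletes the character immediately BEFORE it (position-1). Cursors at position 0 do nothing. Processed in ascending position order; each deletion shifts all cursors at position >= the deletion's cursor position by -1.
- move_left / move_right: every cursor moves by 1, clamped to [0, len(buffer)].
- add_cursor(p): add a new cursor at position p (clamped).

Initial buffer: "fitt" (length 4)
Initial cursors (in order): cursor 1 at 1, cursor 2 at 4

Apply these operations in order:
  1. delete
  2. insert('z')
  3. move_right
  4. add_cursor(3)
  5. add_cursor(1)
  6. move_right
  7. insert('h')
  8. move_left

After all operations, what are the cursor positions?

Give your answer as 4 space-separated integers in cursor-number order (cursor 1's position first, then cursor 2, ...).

Answer: 4 7 7 2

Derivation:
After op 1 (delete): buffer="it" (len 2), cursors c1@0 c2@2, authorship ..
After op 2 (insert('z')): buffer="zitz" (len 4), cursors c1@1 c2@4, authorship 1..2
After op 3 (move_right): buffer="zitz" (len 4), cursors c1@2 c2@4, authorship 1..2
After op 4 (add_cursor(3)): buffer="zitz" (len 4), cursors c1@2 c3@3 c2@4, authorship 1..2
After op 5 (add_cursor(1)): buffer="zitz" (len 4), cursors c4@1 c1@2 c3@3 c2@4, authorship 1..2
After op 6 (move_right): buffer="zitz" (len 4), cursors c4@2 c1@3 c2@4 c3@4, authorship 1..2
After op 7 (insert('h')): buffer="zihthzhh" (len 8), cursors c4@3 c1@5 c2@8 c3@8, authorship 1.4.1223
After op 8 (move_left): buffer="zihthzhh" (len 8), cursors c4@2 c1@4 c2@7 c3@7, authorship 1.4.1223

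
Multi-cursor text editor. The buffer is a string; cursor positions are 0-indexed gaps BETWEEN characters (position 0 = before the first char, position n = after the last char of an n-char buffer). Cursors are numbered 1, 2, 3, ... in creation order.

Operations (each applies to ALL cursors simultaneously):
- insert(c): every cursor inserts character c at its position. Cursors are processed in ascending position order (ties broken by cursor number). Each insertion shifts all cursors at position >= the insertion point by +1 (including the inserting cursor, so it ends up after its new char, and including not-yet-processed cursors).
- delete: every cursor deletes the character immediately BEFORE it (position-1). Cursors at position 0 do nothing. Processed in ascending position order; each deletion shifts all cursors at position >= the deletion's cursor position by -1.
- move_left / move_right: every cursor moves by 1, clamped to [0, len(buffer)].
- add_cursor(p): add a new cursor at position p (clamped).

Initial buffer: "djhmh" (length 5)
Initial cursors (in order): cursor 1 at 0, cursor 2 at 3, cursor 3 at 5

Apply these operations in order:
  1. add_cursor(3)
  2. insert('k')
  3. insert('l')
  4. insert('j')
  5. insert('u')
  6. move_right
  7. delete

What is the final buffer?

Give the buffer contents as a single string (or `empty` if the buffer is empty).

After op 1 (add_cursor(3)): buffer="djhmh" (len 5), cursors c1@0 c2@3 c4@3 c3@5, authorship .....
After op 2 (insert('k')): buffer="kdjhkkmhk" (len 9), cursors c1@1 c2@6 c4@6 c3@9, authorship 1...24..3
After op 3 (insert('l')): buffer="kldjhkkllmhkl" (len 13), cursors c1@2 c2@9 c4@9 c3@13, authorship 11...2424..33
After op 4 (insert('j')): buffer="kljdjhkklljjmhklj" (len 17), cursors c1@3 c2@12 c4@12 c3@17, authorship 111...242424..333
After op 5 (insert('u')): buffer="kljudjhkklljjuumhklju" (len 21), cursors c1@4 c2@15 c4@15 c3@21, authorship 1111...24242424..3333
After op 6 (move_right): buffer="kljudjhkklljjuumhklju" (len 21), cursors c1@5 c2@16 c4@16 c3@21, authorship 1111...24242424..3333
After op 7 (delete): buffer="kljujhkklljjuhklj" (len 17), cursors c1@4 c2@13 c4@13 c3@17, authorship 1111..2424242.333

Answer: kljujhkklljjuhklj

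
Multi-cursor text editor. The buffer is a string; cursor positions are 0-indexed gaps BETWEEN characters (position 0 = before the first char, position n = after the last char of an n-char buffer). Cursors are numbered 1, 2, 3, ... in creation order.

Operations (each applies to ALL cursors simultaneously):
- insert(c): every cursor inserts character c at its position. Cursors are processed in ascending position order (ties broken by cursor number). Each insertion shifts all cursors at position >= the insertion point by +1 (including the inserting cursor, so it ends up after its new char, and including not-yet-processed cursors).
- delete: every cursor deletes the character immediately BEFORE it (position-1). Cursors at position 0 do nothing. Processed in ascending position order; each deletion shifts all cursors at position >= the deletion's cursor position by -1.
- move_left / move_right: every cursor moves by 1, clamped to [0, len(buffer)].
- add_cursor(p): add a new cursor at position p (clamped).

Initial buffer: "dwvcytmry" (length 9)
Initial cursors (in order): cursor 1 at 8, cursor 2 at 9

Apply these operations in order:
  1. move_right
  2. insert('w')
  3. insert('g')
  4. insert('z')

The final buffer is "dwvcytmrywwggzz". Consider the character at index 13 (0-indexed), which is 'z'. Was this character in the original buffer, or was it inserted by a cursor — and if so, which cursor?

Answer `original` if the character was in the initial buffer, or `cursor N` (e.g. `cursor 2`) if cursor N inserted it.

Answer: cursor 1

Derivation:
After op 1 (move_right): buffer="dwvcytmry" (len 9), cursors c1@9 c2@9, authorship .........
After op 2 (insert('w')): buffer="dwvcytmryww" (len 11), cursors c1@11 c2@11, authorship .........12
After op 3 (insert('g')): buffer="dwvcytmrywwgg" (len 13), cursors c1@13 c2@13, authorship .........1212
After op 4 (insert('z')): buffer="dwvcytmrywwggzz" (len 15), cursors c1@15 c2@15, authorship .........121212
Authorship (.=original, N=cursor N): . . . . . . . . . 1 2 1 2 1 2
Index 13: author = 1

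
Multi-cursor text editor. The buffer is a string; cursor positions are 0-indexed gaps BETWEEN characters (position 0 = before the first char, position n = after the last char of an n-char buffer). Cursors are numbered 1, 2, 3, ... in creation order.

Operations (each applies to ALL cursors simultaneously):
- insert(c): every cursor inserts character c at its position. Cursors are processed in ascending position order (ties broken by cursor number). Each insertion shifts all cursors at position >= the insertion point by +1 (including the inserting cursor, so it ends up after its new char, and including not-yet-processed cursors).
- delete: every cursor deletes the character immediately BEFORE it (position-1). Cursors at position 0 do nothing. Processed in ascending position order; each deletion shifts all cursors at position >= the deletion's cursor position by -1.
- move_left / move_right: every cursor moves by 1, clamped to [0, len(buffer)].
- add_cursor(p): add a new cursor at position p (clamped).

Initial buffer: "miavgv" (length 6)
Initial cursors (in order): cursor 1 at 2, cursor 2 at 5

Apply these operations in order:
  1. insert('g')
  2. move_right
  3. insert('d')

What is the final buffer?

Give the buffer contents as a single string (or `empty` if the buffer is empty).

Answer: migadvggvd

Derivation:
After op 1 (insert('g')): buffer="migavggv" (len 8), cursors c1@3 c2@7, authorship ..1...2.
After op 2 (move_right): buffer="migavggv" (len 8), cursors c1@4 c2@8, authorship ..1...2.
After op 3 (insert('d')): buffer="migadvggvd" (len 10), cursors c1@5 c2@10, authorship ..1.1..2.2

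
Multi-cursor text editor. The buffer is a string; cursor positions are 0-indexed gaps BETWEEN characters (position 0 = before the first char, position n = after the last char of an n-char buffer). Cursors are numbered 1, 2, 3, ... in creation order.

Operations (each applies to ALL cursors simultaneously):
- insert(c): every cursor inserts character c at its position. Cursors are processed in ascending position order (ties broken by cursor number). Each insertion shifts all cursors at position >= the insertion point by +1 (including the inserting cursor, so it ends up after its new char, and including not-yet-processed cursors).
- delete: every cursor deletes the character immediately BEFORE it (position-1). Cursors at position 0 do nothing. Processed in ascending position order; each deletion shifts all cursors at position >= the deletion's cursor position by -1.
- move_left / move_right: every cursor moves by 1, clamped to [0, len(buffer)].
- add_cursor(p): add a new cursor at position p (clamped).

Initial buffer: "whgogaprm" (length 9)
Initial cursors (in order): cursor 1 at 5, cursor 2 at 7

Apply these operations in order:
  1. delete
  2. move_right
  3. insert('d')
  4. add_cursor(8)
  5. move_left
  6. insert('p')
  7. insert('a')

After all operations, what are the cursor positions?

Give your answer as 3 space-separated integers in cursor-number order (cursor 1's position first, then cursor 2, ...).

After op 1 (delete): buffer="whgoarm" (len 7), cursors c1@4 c2@5, authorship .......
After op 2 (move_right): buffer="whgoarm" (len 7), cursors c1@5 c2@6, authorship .......
After op 3 (insert('d')): buffer="whgoadrdm" (len 9), cursors c1@6 c2@8, authorship .....1.2.
After op 4 (add_cursor(8)): buffer="whgoadrdm" (len 9), cursors c1@6 c2@8 c3@8, authorship .....1.2.
After op 5 (move_left): buffer="whgoadrdm" (len 9), cursors c1@5 c2@7 c3@7, authorship .....1.2.
After op 6 (insert('p')): buffer="whgoapdrppdm" (len 12), cursors c1@6 c2@10 c3@10, authorship .....11.232.
After op 7 (insert('a')): buffer="whgoapadrppaadm" (len 15), cursors c1@7 c2@13 c3@13, authorship .....111.23232.

Answer: 7 13 13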